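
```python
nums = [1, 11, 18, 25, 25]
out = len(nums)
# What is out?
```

Trace:
`nums = [1, 11, 18, 25, 25]` → nums = [1, 11, 18, 25, 25]
`out = len(nums)` → out = 5
So out = 5

Answer: 5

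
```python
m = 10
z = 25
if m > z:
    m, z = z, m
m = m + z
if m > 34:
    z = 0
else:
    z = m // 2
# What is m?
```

Trace:
`m = 10` → m = 10
`z = 25` → z = 25
`if m > z: ...` → m > z is False → no variable changes
`m = m + z` → m = 35
`if m > 34: ...` → m > 34 is True → z = 0
So m = 35

Answer: 35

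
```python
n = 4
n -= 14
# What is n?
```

Trace:
`n = 4` → n = 4
`n -= 14` → n = -10
So n = -10

Answer: -10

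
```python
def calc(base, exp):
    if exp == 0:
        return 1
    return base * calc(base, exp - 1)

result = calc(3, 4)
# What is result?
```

calc(3, 4) = 3 * 3 * 3 * 3 = 81

Answer: 81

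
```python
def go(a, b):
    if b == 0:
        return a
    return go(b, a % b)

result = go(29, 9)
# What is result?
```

go(29, 9) -> go(9, 2) -> go(2, 1) -> go(1, 0) -> 1

Answer: 1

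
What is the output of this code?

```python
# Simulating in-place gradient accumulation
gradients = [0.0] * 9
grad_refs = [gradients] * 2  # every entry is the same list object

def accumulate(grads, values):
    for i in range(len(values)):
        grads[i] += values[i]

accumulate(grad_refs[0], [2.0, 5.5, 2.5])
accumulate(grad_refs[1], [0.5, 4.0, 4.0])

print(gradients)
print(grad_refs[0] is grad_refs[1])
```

Key concept: gradient accumulation aliasing.
Step by step:
`gradients = [0.0] * 9` → gradients = [0.0, 0.0, 0.0, 0.0, 0.0, 0.0, 0.0, 0.0, 0.0]
`grad_refs = [gradients] * 2` → grad_refs = [[0.0, 0.0, 0.0, 0.0, 0.0, 0.0, 0.0, 0.0, 0.0], [0.0, 0.0, 0.0, 0.0, 0.0, 0.0, 0.0, 0.0, 0.0]]
`accumulate(grad_refs[0], [2.0, 5.5, 2.5])` → gradients = [2.0, 5.5, 2.5, 0.0, 0.0, 0.0, 0.0, 0.0, 0.0]; grad_refs = [[2.0, 5.5, 2.5, 0.0, 0.0, 0.0, 0.0, 0.0, 0.0], [2.0, 5.5, 2.5, 0.0, 0.0, 0.0, 0.0, 0.0, 0.0]]
`accumulate(grad_refs[1], [0.5, 4.0, 4.0])` → gradients = [2.5, 9.5, 6.5, 0.0, 0.0, 0.0, 0.0, 0.0, 0.0]; grad_refs = [[2.5, 9.5, 6.5, 0.0, 0.0, 0.0, 0.0, 0.0, 0.0], [2.5, 9.5, 6.5, 0.0, 0.0, 0.0, 0.0, 0.0, 0.0]]
`print(gradients)` → prints [2.5, 9.5, 6.5, 0.0, 0.0, 0.0, 0.0, 0.0, 0.0]
`print(grad_refs[0] is grad_refs[1])` → prints True

Answer:
[2.5, 9.5, 6.5, 0.0, 0.0, 0.0, 0.0, 0.0, 0.0]
True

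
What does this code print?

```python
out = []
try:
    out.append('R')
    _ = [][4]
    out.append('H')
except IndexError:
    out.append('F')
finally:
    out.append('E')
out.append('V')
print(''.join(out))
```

Execution trace: 'R' (try body) → 'F' (except IndexError) → 'E' (finally) → 'V' (after the try/except). Output: RFEV

Answer: RFEV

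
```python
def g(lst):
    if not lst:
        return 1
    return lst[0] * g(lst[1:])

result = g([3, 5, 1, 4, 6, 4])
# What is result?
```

Product over [3, 5, 1, 4, 6, 4] = 3 * 5 * 1 * 4 * 6 * 4 = 1440

Answer: 1440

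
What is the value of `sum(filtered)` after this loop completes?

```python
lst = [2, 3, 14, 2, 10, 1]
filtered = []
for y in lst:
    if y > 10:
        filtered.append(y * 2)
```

Sum of doubled values > 10
`filtered` takes the values: [] → [28]
So `sum(filtered)` = 28

Answer: 28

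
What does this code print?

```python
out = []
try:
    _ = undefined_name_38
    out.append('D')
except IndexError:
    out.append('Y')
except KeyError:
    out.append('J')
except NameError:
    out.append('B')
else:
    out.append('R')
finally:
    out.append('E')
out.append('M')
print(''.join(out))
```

Execution trace: 'B' (except NameError) → 'E' (finally) → 'M' (after the try/except). Output: BEM

Answer: BEM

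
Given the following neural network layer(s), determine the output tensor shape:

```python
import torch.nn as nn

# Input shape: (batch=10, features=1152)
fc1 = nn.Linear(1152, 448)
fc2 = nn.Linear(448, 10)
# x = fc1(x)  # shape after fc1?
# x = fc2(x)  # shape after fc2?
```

Input: (10, 1152) -> after fc1: (10, 448) -> Output: (10, 10)

Answer: (10, 10)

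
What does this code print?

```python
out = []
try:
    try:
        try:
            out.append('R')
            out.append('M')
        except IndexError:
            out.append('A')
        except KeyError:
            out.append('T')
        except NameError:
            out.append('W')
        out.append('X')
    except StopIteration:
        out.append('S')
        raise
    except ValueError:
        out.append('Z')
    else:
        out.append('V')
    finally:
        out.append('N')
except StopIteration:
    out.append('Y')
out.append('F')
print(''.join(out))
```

Execution trace: 'R' (inner try body) → 'M' (inner try body, no exception) → 'X' (try body, no exception) → 'V' (else) → 'N' (finally) → 'F' (after the try/except). Output: RMXVNF

Answer: RMXVNF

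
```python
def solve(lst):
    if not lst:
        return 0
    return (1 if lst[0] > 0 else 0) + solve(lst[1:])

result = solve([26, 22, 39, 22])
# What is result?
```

Count of positive elements in [26, 22, 39, 22] = 4

Answer: 4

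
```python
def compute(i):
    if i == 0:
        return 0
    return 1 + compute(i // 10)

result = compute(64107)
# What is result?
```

Count of digits of 64107: 5

Answer: 5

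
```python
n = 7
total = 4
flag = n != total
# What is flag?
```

Trace:
`n = 7` → n = 7
`total = 4` → total = 4
`flag = n != total` → flag = True
So flag = True

Answer: True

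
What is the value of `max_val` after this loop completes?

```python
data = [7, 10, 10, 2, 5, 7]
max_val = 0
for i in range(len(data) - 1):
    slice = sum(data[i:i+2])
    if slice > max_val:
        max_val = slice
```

Max sum of 2-element window in [7, 10, 10, 2, 5, 7]
`max_val` takes the values: 0 → 17 → 20

Answer: 20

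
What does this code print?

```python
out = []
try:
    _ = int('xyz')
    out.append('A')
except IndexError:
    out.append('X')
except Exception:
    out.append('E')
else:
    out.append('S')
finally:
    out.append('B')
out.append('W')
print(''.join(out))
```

Execution trace: 'E' (except Exception) → 'B' (finally) → 'W' (after the try/except). Output: EBW

Answer: EBW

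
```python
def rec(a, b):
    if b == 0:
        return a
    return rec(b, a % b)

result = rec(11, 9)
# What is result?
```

rec(11, 9) -> rec(9, 2) -> rec(2, 1) -> rec(1, 0) -> 1

Answer: 1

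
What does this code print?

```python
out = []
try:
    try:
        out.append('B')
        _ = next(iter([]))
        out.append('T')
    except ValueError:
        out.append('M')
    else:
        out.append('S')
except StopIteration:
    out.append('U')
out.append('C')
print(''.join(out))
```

Execution trace: 'B' (inner try body) → 'U' (outer except StopIteration) → 'C' (after the try/except). Output: BUC

Answer: BUC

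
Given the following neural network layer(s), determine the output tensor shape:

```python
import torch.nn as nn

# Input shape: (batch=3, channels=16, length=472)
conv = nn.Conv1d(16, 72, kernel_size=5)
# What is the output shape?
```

Input: (3, 16, 472) -> Output: (3, 72, 468)

Answer: (3, 72, 468)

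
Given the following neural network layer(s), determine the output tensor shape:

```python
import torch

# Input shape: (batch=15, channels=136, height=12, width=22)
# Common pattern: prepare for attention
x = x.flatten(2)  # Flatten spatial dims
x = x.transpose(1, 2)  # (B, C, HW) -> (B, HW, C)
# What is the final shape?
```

Input: (15, 136, 12, 22) -> after flatten(2): (15, 136, 264) -> Output: (15, 264, 136)

Answer: (15, 264, 136)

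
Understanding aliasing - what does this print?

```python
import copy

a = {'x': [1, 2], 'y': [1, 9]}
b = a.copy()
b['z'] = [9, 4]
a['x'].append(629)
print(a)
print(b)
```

Key concept: shallow copy of dict with mutable values.
Step by step:
`a = {'x': [1, 2], 'y': [1, 9]}` → a = {'x': [1, 2], 'y': [1, 9]}
`b = a.copy()` → b = {'x': [1, 2], 'y': [1, 9]}
`b['z'] = [9, 4]` → b = {'x': [1, 2], 'y': [1, 9], 'z': [9, 4]}
`a['x'].append(629)` → a = {'x': [1, 2, 629], 'y': [1, 9]}; b = {'x': [1, 2, 629], 'y': [1, 9], 'z': [9, 4]}
`print(a)` → prints {'x': [1, 2, 629], 'y': [1, 9]}
`print(b)` → prints {'x': [1, 2, 629], 'y': [1, 9], 'z': [9, 4]}

Answer:
{'x': [1, 2, 629], 'y': [1, 9]}
{'x': [1, 2, 629], 'y': [1, 9], 'z': [9, 4]}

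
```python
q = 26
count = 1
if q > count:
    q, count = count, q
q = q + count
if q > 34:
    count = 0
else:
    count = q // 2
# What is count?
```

Trace:
`q = 26` → q = 26
`count = 1` → count = 1
`if q > count: ...` → q > count is True → q = 1; count = 26
`q = q + count` → q = 27
`if q > 34: ...` → q > 34 is False, take else branch → count = 13
So count = 13

Answer: 13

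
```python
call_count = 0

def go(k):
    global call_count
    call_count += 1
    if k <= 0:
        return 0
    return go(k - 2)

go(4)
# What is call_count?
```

Linear recursion stepping by 2: 3 calls from k=4 down to ≤0.

Answer: 3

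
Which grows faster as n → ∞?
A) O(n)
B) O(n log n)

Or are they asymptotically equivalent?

O(n) vs O(n log n): Higher order terms dominate.

Answer: B) O(n log n) grows faster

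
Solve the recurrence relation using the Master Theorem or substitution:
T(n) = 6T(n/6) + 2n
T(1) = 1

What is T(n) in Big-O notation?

By Master Theorem: a=6, b=6, f(n)=2n. Since log_6(6) = 1 and f(n) = Θ(n^1), Case 2 applies. T(n) = O(n log n).

Answer: O(n log n)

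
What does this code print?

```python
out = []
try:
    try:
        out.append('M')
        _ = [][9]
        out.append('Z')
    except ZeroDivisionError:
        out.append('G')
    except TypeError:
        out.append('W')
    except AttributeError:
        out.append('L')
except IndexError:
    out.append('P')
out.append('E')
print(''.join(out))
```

Execution trace: 'M' (try body) → 'P' (outer except IndexError) → 'E' (after the try/except). Output: MPE

Answer: MPE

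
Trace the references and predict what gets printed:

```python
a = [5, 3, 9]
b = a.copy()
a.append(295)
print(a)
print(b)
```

Key concept: list.copy() creates independent copy.
Step by step:
`a = [5, 3, 9]` → a = [5, 3, 9]
`b = a.copy()` → b = [5, 3, 9]
`a.append(295)` → a = [5, 3, 9, 295]
`print(a)` → prints [5, 3, 9, 295]
`print(b)` → prints [5, 3, 9]

Answer:
[5, 3, 9, 295]
[5, 3, 9]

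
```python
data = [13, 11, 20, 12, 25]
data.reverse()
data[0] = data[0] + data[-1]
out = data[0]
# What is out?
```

Trace:
`data = [13, 11, 20, 12, 25]` → data = [13, 11, 20, 12, 25]
`data.reverse()` → data = [25, 12, 20, 11, 13]
`data[0] = data[0] + data[-1]` → data = [38, 12, 20, 11, 13]
`out = data[0]` → out = 38
So out = 38

Answer: 38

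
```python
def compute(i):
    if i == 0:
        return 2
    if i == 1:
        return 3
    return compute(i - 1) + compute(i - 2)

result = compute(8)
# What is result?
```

Build up from base cases: compute(0)=2, compute(1)=3, compute(2)=5, compute(3)=8, compute(4)=13, compute(5)=21, compute(6)=34, ..., compute(8)=89

Answer: 89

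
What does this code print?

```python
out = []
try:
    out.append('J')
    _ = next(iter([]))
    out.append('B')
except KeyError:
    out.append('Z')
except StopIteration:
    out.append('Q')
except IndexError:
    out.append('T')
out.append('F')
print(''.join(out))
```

Execution trace: 'J' (try body) → 'Q' (except StopIteration) → 'F' (after the try/except). Output: JQF

Answer: JQF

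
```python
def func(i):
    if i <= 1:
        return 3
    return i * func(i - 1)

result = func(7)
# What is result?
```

func(7) = 7 * 6 * 5 * 4 * 3 * 2 * 3 = 15120

Answer: 15120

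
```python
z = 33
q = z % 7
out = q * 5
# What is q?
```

Trace:
`z = 33` → z = 33
`q = z % 7` → q = 5
`out = q * 5` → out = 25
So q = 5

Answer: 5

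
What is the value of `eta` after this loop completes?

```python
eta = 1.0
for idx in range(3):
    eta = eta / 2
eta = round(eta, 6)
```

Halving LR 3 times: 1 / 2^3
`eta` takes the values: 1.0 → 0.5 → 0.25 → 0.125

Answer: 0.125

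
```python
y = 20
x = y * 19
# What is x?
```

Trace:
`y = 20` → y = 20
`x = y * 19` → x = 380
So x = 380

Answer: 380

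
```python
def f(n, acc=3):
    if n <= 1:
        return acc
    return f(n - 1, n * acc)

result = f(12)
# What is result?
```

Accumulator trace (n, acc): (12, 3) -> (11, 36) -> (10, 396) -> (9, 3960) -> (8, 35640) -> (7, 285120) -> (6, 1995840) -> (5, 11975040) -> (4, 59875200) -> (3, 239500800) -> (2, 718502400) -> (1, 1437004800) -> return 1437004800

Answer: 1437004800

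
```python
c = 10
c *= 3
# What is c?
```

Trace:
`c = 10` → c = 10
`c *= 3` → c = 30
So c = 30

Answer: 30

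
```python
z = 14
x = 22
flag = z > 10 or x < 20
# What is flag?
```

Trace:
`z = 14` → z = 14
`x = 22` → x = 22
`flag = z > 10 or x < 20` → flag = True
So flag = True

Answer: True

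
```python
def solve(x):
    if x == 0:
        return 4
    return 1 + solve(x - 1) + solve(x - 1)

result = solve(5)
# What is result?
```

solve(x) = 1 + 2·solve(x-1), solve(0)=4. Closed form: (4+1)·2^5 - 1 = 159.

Answer: 159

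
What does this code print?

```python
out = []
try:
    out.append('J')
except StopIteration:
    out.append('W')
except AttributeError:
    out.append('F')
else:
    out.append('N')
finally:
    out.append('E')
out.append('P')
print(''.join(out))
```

Execution trace: 'J' (try body, no exception) → 'N' (else) → 'E' (finally) → 'P' (after the try/except). Output: JNEP

Answer: JNEP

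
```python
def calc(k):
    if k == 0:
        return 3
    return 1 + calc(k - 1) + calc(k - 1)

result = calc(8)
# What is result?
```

calc(k) = 1 + 2·calc(k-1), calc(0)=3. Closed form: (3+1)·2^8 - 1 = 1023.

Answer: 1023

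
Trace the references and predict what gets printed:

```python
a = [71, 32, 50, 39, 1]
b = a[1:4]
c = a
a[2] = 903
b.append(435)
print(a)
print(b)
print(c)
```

Key concept: slice vs alias.
Step by step:
`a = [71, 32, 50, 39, 1]` → a = [71, 32, 50, 39, 1]
`b = a[1:4]` → b = [32, 50, 39]
`c = a` → c = [71, 32, 50, 39, 1] (same object as a)
`a[2] = 903` → a = [71, 32, 903, 39, 1] (same object as c); c = [71, 32, 903, 39, 1] (same object as a)
`b.append(435)` → b = [32, 50, 39, 435]
`print(a)` → prints [71, 32, 903, 39, 1]
`print(b)` → prints [32, 50, 39, 435]
`print(c)` → prints [71, 32, 903, 39, 1]

Answer:
[71, 32, 903, 39, 1]
[32, 50, 39, 435]
[71, 32, 903, 39, 1]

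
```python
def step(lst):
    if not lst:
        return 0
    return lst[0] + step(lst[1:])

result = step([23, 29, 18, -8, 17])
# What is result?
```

23 + 29 + 18 + (-8) + 17 + 0 = 79

Answer: 79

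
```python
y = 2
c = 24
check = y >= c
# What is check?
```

Trace:
`y = 2` → y = 2
`c = 24` → c = 24
`check = y >= c` → check = False
So check = False

Answer: False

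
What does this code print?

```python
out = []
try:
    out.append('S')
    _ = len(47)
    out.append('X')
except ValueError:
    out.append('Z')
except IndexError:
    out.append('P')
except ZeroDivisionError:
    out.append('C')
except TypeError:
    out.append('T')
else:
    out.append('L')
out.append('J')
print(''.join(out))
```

Execution trace: 'S' (try body) → 'T' (except TypeError) → 'J' (after the try/except). Output: STJ

Answer: STJ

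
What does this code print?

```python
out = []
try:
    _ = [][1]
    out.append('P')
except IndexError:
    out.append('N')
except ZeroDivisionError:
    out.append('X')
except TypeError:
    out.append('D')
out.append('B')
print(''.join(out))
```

Execution trace: 'N' (except IndexError) → 'B' (after the try/except). Output: NB

Answer: NB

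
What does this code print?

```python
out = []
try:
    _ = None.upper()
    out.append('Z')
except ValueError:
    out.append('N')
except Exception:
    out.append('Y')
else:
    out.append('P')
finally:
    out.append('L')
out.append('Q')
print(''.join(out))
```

Execution trace: 'Y' (except Exception) → 'L' (finally) → 'Q' (after the try/except). Output: YLQ

Answer: YLQ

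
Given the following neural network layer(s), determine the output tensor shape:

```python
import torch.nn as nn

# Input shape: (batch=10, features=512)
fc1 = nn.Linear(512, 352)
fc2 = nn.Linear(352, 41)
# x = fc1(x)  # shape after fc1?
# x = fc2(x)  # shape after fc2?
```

Input: (10, 512) -> after fc1: (10, 352) -> Output: (10, 41)

Answer: (10, 41)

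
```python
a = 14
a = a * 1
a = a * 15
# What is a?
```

Trace:
`a = 14` → a = 14
`a = a * 1` → a = 14
`a = a * 15` → a = 210
So a = 210

Answer: 210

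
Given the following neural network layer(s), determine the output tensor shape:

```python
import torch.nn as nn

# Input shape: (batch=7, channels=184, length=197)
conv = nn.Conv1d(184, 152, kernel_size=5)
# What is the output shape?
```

Input: (7, 184, 197) -> Output: (7, 152, 193)

Answer: (7, 152, 193)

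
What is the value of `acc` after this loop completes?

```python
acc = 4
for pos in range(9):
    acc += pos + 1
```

Start at 4, add 1 to 9 = 49
`acc` takes the values: 4 → 5 → 7 → 10 → 14 → 19 → 25 → 32 → 40 → 49

Answer: 49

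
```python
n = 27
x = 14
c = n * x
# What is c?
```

Trace:
`n = 27` → n = 27
`x = 14` → x = 14
`c = n * x` → c = 378
So c = 378

Answer: 378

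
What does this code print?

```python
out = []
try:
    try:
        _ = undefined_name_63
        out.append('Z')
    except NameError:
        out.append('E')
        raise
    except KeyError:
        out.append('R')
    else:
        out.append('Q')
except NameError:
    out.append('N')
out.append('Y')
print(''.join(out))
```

Execution trace: 'E' (except NameError) → 'N' (outer except NameError) → 'Y' (after the try/except). Output: ENY

Answer: ENY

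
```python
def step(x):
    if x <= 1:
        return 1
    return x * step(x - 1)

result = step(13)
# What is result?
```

step(13) = 13 * 12 * 11 * 10 * 9 * 8 * 7 * 6 * 5 * 4 * 3 * 2 * 1 = 6227020800

Answer: 6227020800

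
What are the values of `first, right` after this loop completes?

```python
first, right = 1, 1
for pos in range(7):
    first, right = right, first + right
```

Fibonacci: after 7 iterations
`first, right` takes the values: (1, 1) → (1, 2) → (2, 3) → (3, 5) → (5, 8) → (8, 13) → (13, 21) → (21, 34)

Answer: 21, 34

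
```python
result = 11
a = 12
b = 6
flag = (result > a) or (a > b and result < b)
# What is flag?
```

Trace:
`result = 11` → result = 11
`a = 12` → a = 12
`b = 6` → b = 6
`flag = (result > a) or (a > b and result < b)` → flag = False
So flag = False

Answer: False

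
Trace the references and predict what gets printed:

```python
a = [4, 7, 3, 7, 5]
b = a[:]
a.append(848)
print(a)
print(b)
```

Key concept: slice [:] creates copy.
Step by step:
`a = [4, 7, 3, 7, 5]` → a = [4, 7, 3, 7, 5]
`b = a[:]` → b = [4, 7, 3, 7, 5]
`a.append(848)` → a = [4, 7, 3, 7, 5, 848]
`print(a)` → prints [4, 7, 3, 7, 5, 848]
`print(b)` → prints [4, 7, 3, 7, 5]

Answer:
[4, 7, 3, 7, 5, 848]
[4, 7, 3, 7, 5]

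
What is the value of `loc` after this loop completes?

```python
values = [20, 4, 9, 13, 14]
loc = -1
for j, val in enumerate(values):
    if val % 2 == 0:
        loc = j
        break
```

First even number index in [20, 4, 9, 13, 14]
`loc` takes the values: -1 → 0

Answer: 0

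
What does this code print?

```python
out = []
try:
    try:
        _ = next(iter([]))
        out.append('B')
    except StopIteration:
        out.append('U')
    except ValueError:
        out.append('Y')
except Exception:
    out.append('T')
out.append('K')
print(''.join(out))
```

Execution trace: 'U' (inner except StopIteration) → 'K' (after the try/except). Output: UK

Answer: UK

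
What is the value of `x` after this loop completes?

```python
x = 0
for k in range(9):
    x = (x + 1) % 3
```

Increment mod 3, 9 times = 0
`x` takes the values: 0 → 1 → 2 → 0 → 1 → 2 → 0 → 1 → 2 → 0

Answer: 0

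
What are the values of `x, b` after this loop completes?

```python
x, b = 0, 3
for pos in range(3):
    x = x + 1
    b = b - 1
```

x goes 0→3, b goes 3→0
`x, b` takes the values: (0, 3) → (1, 3) → (1, 2) → (2, 2) → (2, 1) → (3, 1) → (3, 0)

Answer: 3, 0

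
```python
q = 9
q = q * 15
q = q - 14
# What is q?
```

Trace:
`q = 9` → q = 9
`q = q * 15` → q = 135
`q = q - 14` → q = 121
So q = 121

Answer: 121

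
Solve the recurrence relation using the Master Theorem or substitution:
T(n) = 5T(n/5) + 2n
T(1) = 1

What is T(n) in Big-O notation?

By Master Theorem: a=5, b=5, f(n)=2n. Since log_5(5) = 1 and f(n) = Θ(n^1), Case 2 applies. T(n) = O(n log n).

Answer: O(n log n)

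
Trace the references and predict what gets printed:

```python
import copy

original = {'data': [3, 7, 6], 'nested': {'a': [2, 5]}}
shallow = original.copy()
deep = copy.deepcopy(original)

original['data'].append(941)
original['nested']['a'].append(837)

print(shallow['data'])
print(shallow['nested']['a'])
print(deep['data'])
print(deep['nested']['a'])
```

Key concept: comparing shallow vs deep copy.
Step by step:
`original = {'data': [3, 7, 6], 'nested': {'a': [2, 5]}}` → original = {'data': [3, 7, 6], 'nested': {'a': [2, 5]}}
`shallow = original.copy()` → shallow = {'data': [3, 7, 6], 'nested': {'a': [2, 5]}}
`deep = copy.deepcopy(original)` → deep = {'data': [3, 7, 6], 'nested': {'a': [2, 5]}}
`original['data'].append(941)` → original = {'data': [3, 7, 6, 941], 'nested': {'a': [2, 5]}}; shallow = {'data': [3, 7, 6, 941], 'nested': {'a': [2, 5]}}
`original['nested']['a'].append(837)` → original = {'data': [3, 7, 6, 941], 'nested': {'a': [2, 5, 837]}}; shallow = {'data': [3, 7, 6, 941], 'nested': {'a': [2, 5, 837]}}
`print(shallow['data'])` → prints [3, 7, 6, 941]
`print(shallow['nested']['a'])` → prints [2, 5, 837]
`print(deep['data'])` → prints [3, 7, 6]
`print(deep['nested']['a'])` → prints [2, 5]

Answer:
[3, 7, 6, 941]
[2, 5, 837]
[3, 7, 6]
[2, 5]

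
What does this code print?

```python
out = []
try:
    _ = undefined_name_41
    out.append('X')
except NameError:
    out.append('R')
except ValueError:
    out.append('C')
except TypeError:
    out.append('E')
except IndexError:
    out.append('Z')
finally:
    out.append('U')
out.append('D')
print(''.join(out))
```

Execution trace: 'R' (except NameError) → 'U' (finally) → 'D' (after the try/except). Output: RUD

Answer: RUD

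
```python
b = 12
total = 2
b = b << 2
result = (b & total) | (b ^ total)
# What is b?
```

Trace:
`b = 12` → b = 12
`total = 2` → total = 2
`b = b << 2` → b = 48
`result = (b & total) | (b ^ total)` → result = 50
So b = 48

Answer: 48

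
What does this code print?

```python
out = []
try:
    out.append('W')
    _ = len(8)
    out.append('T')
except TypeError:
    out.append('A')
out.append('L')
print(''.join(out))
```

Execution trace: 'W' (try body) → 'A' (except TypeError) → 'L' (after the try/except). Output: WAL

Answer: WAL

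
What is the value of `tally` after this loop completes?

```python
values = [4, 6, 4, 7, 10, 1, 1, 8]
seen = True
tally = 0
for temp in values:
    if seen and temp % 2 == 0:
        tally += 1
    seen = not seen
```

Count even values at even positions
`tally` takes the values: 0 → 1 → 2 → 3

Answer: 3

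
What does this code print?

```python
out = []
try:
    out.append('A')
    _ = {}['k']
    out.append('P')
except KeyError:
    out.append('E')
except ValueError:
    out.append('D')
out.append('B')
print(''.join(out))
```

Execution trace: 'A' (try body) → 'E' (except KeyError) → 'B' (after the try/except). Output: AEB

Answer: AEB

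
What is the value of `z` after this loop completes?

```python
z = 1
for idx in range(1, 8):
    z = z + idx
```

Start at 1, add 1 through 7
`z` takes the values: 1 → 2 → 4 → 7 → 11 → 16 → 22 → 29

Answer: 29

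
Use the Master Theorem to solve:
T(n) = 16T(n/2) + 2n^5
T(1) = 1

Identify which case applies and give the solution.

a=16, b=2, f(n)=2n^5. log_2(16) = 4. Since c=5 > 4 and the regularity condition holds (16(n/2)^5 = (16/2^5)n^5 with 16/2^5 < 1), Case 3 applies: T(n) = Θ(f(n)) = O(n^5).

Answer: O(n^5) - Case 3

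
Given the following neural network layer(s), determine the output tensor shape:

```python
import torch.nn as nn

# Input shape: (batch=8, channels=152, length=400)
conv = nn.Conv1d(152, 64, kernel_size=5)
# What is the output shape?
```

Input: (8, 152, 400) -> Output: (8, 64, 396)

Answer: (8, 64, 396)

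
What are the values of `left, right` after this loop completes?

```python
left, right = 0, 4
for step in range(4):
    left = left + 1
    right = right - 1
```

left goes 0→4, right goes 4→0
`left, right` takes the values: (0, 4) → (1, 4) → (1, 3) → (2, 3) → (2, 2) → (3, 2) → (3, 1) → (4, 1) → (4, 0)

Answer: 4, 0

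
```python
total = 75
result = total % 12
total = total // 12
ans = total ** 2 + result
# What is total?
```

Trace:
`total = 75` → total = 75
`result = total % 12` → result = 3
`total = total // 12` → total = 6
`ans = total ** 2 + result` → ans = 39
So total = 6

Answer: 6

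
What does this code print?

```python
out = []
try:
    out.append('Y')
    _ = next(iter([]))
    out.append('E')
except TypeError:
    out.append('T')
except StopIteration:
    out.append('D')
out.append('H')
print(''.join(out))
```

Execution trace: 'Y' (try body) → 'D' (except StopIteration) → 'H' (after the try/except). Output: YDH

Answer: YDH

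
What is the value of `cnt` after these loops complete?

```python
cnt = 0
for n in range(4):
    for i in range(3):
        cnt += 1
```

4 * 3 = 12
`cnt` takes the values: 0 → 1 → 2 → 3 → 4 → 5 → 6 → 7 → 8 → 9 → 10 → 11 → 12

Answer: 12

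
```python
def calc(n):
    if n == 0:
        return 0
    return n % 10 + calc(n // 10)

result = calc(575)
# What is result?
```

Sum of digits of 575: 5 + 7 + 5 = 17

Answer: 17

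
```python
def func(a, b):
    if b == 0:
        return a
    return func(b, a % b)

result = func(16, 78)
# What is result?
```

func(16, 78) -> func(78, 16) -> func(16, 14) -> func(14, 2) -> func(2, 0) -> 2

Answer: 2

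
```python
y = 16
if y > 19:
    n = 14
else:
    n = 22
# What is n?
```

Trace:
`y = 16` → y = 16
`if y > 19: ...` → y > 19 is False, take else branch → n = 22
So n = 22

Answer: 22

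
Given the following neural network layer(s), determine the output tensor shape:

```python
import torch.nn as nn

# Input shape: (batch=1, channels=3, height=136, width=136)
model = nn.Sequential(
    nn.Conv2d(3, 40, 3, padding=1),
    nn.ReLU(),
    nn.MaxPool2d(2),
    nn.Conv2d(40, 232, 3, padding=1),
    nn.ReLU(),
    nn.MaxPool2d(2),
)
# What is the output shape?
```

Input: (1, 3, 136, 136) -> after first Conv2d: (1, 40, 136, 136) -> after first MaxPool2d: (1, 40, 68, 68) -> after second Conv2d: (1, 232, 68, 68) -> Output: (1, 232, 34, 34)

Answer: (1, 232, 34, 34)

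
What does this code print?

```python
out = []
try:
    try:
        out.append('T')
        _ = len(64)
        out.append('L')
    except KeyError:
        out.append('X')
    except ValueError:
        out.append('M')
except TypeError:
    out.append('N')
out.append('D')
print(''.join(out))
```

Execution trace: 'T' (try body) → 'N' (outer except TypeError) → 'D' (after the try/except). Output: TND

Answer: TND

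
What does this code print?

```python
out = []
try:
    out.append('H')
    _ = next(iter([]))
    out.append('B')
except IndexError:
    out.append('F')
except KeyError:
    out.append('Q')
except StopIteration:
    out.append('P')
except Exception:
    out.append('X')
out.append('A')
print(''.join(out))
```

Execution trace: 'H' (try body) → 'P' (except StopIteration) → 'A' (after the try/except). Output: HPA

Answer: HPA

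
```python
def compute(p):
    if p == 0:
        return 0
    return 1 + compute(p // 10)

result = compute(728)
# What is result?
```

Count of digits of 728: 3

Answer: 3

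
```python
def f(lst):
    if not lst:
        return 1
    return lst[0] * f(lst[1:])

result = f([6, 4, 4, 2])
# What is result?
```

Product over [6, 4, 4, 2] = 6 * 4 * 4 * 2 = 192

Answer: 192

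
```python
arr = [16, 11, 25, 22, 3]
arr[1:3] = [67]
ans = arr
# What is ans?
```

Trace:
`arr = [16, 11, 25, 22, 3]` → arr = [16, 11, 25, 22, 3]
`arr[1:3] = [67]` → arr = [16, 67, 22, 3]
`ans = arr` → ans = [16, 67, 22, 3]
So ans = [16, 67, 22, 3]

Answer: [16, 67, 22, 3]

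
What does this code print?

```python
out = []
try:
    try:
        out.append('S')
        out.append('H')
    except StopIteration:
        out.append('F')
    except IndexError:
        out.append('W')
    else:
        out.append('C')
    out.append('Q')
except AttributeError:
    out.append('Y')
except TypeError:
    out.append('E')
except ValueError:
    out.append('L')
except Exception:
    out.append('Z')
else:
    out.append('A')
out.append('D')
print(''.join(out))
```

Execution trace: 'S' (inner try body) → 'H' (inner try body, no exception) → 'C' (inner else) → 'Q' (try body, no exception) → 'A' (else) → 'D' (after the try/except). Output: SHCQAD

Answer: SHCQAD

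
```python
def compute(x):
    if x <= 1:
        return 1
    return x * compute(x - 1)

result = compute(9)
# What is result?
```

compute(9) = 9 * 8 * 7 * 6 * 5 * 4 * 3 * 2 * 1 = 362880

Answer: 362880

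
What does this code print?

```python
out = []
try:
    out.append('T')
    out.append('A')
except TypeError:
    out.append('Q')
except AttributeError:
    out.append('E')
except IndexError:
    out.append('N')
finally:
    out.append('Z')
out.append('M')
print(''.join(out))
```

Execution trace: 'T' (try body) → 'A' (try body, no exception) → 'Z' (finally) → 'M' (after the try/except). Output: TAZM

Answer: TAZM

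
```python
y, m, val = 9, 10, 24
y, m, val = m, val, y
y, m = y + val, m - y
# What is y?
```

Trace:
`y, m, val = 9, 10, 24` → y = 9; m = 10; val = 24
`y, m, val = m, val, y` → y = 10; m = 24; val = 9
`y, m = y + val, m - y` → y = 19; m = 14
So y = 19

Answer: 19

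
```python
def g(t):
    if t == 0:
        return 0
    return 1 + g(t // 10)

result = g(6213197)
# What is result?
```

Count of digits of 6213197: 7

Answer: 7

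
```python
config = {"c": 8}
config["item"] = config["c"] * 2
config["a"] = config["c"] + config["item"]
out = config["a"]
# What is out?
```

Trace:
`config = {"c": 8}` → config = {'c': 8}
`config["item"] = config["c"] * 2` → config = {'c': 8, 'item': 16}
`config["a"] = config["c"] + config["item"]` → config = {'c': 8, 'item': 16, 'a': 24}
`out = config["a"]` → out = 24
So out = 24

Answer: 24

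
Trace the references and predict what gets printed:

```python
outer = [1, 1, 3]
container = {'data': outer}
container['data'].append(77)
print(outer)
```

Key concept: dict holds reference to list.
Step by step:
`outer = [1, 1, 3]` → outer = [1, 1, 3]
`container = {'data': outer}` → container = {'data': [1, 1, 3]}
`container['data'].append(77)` → outer = [1, 1, 3, 77]; container = {'data': [1, 1, 3, 77]}
`print(outer)` → prints [1, 1, 3, 77]

Answer: [1, 1, 3, 77]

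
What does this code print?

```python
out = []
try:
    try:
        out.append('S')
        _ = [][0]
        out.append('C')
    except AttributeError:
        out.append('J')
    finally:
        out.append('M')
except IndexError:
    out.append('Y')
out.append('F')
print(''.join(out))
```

Execution trace: 'S' (inner try body) → 'M' (inner finally) → 'Y' (outer except IndexError) → 'F' (after the try/except). Output: SMYF

Answer: SMYF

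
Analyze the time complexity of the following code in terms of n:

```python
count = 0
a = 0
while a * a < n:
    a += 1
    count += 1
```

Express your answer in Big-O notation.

Each loop level contributes: √n. Multiplying the contributions gives O(√n).

Answer: O(√n)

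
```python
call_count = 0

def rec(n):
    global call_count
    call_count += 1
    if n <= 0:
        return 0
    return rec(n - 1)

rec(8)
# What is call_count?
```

Linear recursion stepping by 1: 9 calls from n=8 down to ≤0.

Answer: 9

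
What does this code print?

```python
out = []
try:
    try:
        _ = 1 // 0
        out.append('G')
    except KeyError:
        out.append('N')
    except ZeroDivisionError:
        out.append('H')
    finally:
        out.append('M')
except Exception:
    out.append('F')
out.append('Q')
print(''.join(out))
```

Execution trace: 'H' (inner except ZeroDivisionError) → 'M' (inner finally) → 'Q' (after the try/except). Output: HMQ

Answer: HMQ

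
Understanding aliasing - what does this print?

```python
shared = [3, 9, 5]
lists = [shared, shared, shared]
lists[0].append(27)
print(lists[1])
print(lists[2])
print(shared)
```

Key concept: list of same reference.
Step by step:
`shared = [3, 9, 5]` → shared = [3, 9, 5]
`lists = [shared, shared, shared]` → lists = [[3, 9, 5], [3, 9, 5], [3, 9, 5]]
`lists[0].append(27)` → shared = [3, 9, 5, 27]; lists = [[3, 9, 5, 27], [3, 9, 5, 27], [3, 9, 5, 27]]
`print(lists[1])` → prints [3, 9, 5, 27]
`print(lists[2])` → prints [3, 9, 5, 27]
`print(shared)` → prints [3, 9, 5, 27]

Answer:
[3, 9, 5, 27]
[3, 9, 5, 27]
[3, 9, 5, 27]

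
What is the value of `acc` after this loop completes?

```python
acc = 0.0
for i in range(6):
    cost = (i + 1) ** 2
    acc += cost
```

Sum of squared losses 1² + 2² + ... + 6²
`acc` takes the values: 0.0 → 1.0 → 5.0 → 14.0 → 30.0 → 55.0 → 91.0

Answer: 91.0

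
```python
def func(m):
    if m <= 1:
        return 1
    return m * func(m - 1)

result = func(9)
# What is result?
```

func(9) = 9 * 8 * 7 * 6 * 5 * 4 * 3 * 2 * 1 = 362880

Answer: 362880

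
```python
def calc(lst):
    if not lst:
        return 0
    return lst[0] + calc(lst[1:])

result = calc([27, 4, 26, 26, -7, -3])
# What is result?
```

27 + 4 + 26 + 26 + (-7) + (-3) + 0 = 73

Answer: 73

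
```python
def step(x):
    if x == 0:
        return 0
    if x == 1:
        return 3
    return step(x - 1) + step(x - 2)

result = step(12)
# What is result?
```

Build up from base cases: step(0)=0, step(1)=3, step(2)=3, step(3)=6, step(4)=9, step(5)=15, step(6)=24, ..., step(12)=432

Answer: 432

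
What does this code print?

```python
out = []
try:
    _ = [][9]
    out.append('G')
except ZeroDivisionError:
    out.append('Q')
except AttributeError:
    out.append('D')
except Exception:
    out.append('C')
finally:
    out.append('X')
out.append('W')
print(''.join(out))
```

Execution trace: 'C' (except Exception) → 'X' (finally) → 'W' (after the try/except). Output: CXW

Answer: CXW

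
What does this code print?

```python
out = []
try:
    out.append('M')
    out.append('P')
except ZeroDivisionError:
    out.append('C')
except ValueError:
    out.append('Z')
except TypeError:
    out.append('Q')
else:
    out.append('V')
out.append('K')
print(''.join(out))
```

Execution trace: 'M' (try body) → 'P' (try body, no exception) → 'V' (else) → 'K' (after the try/except). Output: MPVK

Answer: MPVK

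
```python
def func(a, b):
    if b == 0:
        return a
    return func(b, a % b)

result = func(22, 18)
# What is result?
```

func(22, 18) -> func(18, 4) -> func(4, 2) -> func(2, 0) -> 2

Answer: 2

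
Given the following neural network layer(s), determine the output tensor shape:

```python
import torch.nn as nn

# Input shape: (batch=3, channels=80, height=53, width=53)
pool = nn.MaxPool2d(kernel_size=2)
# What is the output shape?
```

Input: (3, 80, 53, 53) -> Output: (3, 80, 26, 26)

Answer: (3, 80, 26, 26)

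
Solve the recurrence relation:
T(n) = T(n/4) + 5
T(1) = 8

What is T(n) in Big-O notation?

Each step divides n by 4 and adds 5. After log_4(n) steps we reach T(1)=8. So T(n) = 5·log_4(n) + 8 = O(log n).

Answer: O(log n)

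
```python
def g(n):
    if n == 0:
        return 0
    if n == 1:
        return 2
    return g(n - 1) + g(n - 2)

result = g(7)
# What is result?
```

Build up from base cases: g(0)=0, g(1)=2, g(2)=2, g(3)=4, g(4)=6, g(5)=10, g(6)=16, ..., g(7)=26

Answer: 26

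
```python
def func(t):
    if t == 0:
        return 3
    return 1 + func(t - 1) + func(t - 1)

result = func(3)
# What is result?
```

func(t) = 1 + 2·func(t-1), func(0)=3. Closed form: (3+1)·2^3 - 1 = 31.

Answer: 31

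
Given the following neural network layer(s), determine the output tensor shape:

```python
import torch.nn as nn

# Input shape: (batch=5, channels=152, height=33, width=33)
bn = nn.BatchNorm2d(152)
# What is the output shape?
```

Input: (5, 152, 33, 33) -> Output: (5, 152, 33, 33)

Answer: (5, 152, 33, 33)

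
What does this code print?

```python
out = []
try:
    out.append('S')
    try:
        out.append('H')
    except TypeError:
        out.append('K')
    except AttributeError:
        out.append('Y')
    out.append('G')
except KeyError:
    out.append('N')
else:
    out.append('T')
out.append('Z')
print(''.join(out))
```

Execution trace: 'S' (try body) → 'H' (inner try body, no exception) → 'G' (try body, no exception) → 'T' (else) → 'Z' (after the try/except). Output: SHGTZ

Answer: SHGTZ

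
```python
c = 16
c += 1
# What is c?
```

Trace:
`c = 16` → c = 16
`c += 1` → c = 17
So c = 17

Answer: 17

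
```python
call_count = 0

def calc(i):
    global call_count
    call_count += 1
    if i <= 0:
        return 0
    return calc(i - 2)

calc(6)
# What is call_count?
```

Linear recursion stepping by 2: 4 calls from i=6 down to ≤0.

Answer: 4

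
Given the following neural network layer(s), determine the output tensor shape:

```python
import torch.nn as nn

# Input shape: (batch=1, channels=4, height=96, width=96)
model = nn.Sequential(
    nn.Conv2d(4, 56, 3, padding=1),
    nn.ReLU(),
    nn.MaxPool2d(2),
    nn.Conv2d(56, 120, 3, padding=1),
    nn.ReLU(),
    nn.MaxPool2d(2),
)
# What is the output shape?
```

Input: (1, 4, 96, 96) -> after first Conv2d: (1, 56, 96, 96) -> after first MaxPool2d: (1, 56, 48, 48) -> after second Conv2d: (1, 120, 48, 48) -> Output: (1, 120, 24, 24)

Answer: (1, 120, 24, 24)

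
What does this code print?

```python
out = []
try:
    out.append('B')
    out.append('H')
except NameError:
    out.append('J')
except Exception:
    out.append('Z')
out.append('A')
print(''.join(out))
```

Execution trace: 'B' (try body) → 'H' (try body, no exception) → 'A' (after the try/except). Output: BHA

Answer: BHA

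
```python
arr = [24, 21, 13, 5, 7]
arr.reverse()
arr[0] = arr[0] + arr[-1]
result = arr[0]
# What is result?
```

Trace:
`arr = [24, 21, 13, 5, 7]` → arr = [24, 21, 13, 5, 7]
`arr.reverse()` → arr = [7, 5, 13, 21, 24]
`arr[0] = arr[0] + arr[-1]` → arr = [31, 5, 13, 21, 24]
`result = arr[0]` → result = 31
So result = 31

Answer: 31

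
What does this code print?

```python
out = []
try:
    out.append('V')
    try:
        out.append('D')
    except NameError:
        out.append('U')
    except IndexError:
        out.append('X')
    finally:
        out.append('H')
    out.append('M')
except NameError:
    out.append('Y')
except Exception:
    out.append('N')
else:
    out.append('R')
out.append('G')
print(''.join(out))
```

Execution trace: 'V' (try body) → 'D' (inner try body, no exception) → 'H' (inner finally) → 'M' (try body, no exception) → 'R' (else) → 'G' (after the try/except). Output: VDHMRG

Answer: VDHMRG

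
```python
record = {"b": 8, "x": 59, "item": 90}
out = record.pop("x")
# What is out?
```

Trace:
`record = {"b": 8, "x": 59, "item": 90}` → record = {'b': 8, 'x': 59, 'item': 90}
`out = record.pop("x")` → record = {'b': 8, 'item': 90}; out = 59
So out = 59

Answer: 59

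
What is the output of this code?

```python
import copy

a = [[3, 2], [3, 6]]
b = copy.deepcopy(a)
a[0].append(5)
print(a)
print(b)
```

Key concept: deep copy is fully independent.
Step by step:
`a = [[3, 2], [3, 6]]` → a = [[3, 2], [3, 6]]
`b = copy.deepcopy(a)` → b = [[3, 2], [3, 6]]
`a[0].append(5)` → a = [[3, 2, 5], [3, 6]]
`print(a)` → prints [[3, 2, 5], [3, 6]]
`print(b)` → prints [[3, 2], [3, 6]]

Answer:
[[3, 2, 5], [3, 6]]
[[3, 2], [3, 6]]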